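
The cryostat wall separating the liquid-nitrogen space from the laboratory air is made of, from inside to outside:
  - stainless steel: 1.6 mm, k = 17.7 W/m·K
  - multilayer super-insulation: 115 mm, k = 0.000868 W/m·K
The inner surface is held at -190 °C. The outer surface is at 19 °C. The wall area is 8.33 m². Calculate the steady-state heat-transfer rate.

Using the resistance-network approach (series):
R_stainless steel = L/(kA) = 0.0016/(17.7×8.33) = 1.085×10^-5 K/W
R_multilayer super-insulation = L/(kA) = 0.115/(0.000868×8.33) = 15.9 K/W
R_total = 15.9 K/W
Q = ΔT / R_total = 209 / 15.9

Q ≈ 13.1 W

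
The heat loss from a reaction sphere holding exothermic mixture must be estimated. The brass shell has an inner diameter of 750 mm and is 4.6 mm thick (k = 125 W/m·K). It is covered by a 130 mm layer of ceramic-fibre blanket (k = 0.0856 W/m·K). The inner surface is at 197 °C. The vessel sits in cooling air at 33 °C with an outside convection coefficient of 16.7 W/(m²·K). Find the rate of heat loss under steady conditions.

Each spherical layer contributes R = (1/r_i − 1/r_o)/(4πk):
R_brass shell = (1/0.375 − 1/0.3796)/(4π×125) = 2.057×10^-5 K/W
R_ceramic-fibre blanket = (1/0.3796 − 1/0.5096)/(4π×0.0856) = 0.6247 K/W
R_outer film = 1/(h·4πr_o²) = 1/(16.7×4π×0.5096²) = 0.01835 K/W
R_total = 0.6431 K/W
Q = ΔT/R_total = 164/0.6431

Q ≈ 255 W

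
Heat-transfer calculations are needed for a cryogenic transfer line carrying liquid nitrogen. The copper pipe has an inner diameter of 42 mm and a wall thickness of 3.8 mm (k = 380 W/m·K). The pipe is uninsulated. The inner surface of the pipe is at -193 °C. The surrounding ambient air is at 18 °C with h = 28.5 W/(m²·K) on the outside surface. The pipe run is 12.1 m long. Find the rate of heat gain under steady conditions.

Q ≈ 11300 W

For a radial system each layer contributes R = ln(r_out/r_in)/(2πkL); films add R = 1/(hA).
R_copper pipe wall = ln(24.8/21)/(2π×380×12.1) = 5.757×10^-6 K/W
R_outer film = 1/(h_o·2πr_oL) = 1/(28.5×2π×0.0248×12.1) = 0.01861 K/W
R_total = 0.01862 K/W
Q = ΔT/R_total = 211/0.01862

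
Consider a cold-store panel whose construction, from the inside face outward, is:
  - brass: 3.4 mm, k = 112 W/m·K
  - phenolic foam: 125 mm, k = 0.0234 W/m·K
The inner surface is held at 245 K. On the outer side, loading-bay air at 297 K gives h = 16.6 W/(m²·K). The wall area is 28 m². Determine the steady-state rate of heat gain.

Treating each layer as a thermal resistance in series:
R_brass = L/(kA) = 0.0034/(112×28) = 1.084×10^-6 K/W
R_phenolic foam = L/(kA) = 0.125/(0.0234×28) = 0.1908 K/W
R_outer film = 1/(h_o·A) = 1/(16.6×28) = 0.002151 K/W
R_total = 0.1929 K/W
Q = ΔT / R_total = 52 / 0.1929

Q ≈ 270 W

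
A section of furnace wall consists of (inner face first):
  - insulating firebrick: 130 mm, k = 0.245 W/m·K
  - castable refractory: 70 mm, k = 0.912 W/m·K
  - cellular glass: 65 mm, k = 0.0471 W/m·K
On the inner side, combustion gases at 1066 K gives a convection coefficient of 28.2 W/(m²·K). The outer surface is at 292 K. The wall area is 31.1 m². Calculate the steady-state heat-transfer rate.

Q ≈ 11900 W

Using the resistance-network approach (series):
R_inner film = 1/(h_i·A) = 1/(28.2×31.1) = 0.00114 K/W
R_insulating firebrick = L/(kA) = 0.13/(0.245×31.1) = 0.01706 K/W
R_castable refractory = L/(kA) = 0.07/(0.912×31.1) = 0.002468 K/W
R_cellular glass = L/(kA) = 0.065/(0.0471×31.1) = 0.04437 K/W
R_total = 0.06504 K/W
Q = ΔT / R_total = 774 / 0.06504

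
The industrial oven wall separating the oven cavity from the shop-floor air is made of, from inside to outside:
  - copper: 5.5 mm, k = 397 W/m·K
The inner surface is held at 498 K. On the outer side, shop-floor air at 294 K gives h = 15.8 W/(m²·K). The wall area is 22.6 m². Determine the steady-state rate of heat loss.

Model the wall as resistances in series:
R_copper = L/(kA) = 0.0055/(397×22.6) = 6.13×10^-7 K/W
R_outer film = 1/(h_o·A) = 1/(15.8×22.6) = 0.0028 K/W
R_total = 0.002801 K/W
Q = ΔT / R_total = 204 / 0.002801

Q ≈ 72800 W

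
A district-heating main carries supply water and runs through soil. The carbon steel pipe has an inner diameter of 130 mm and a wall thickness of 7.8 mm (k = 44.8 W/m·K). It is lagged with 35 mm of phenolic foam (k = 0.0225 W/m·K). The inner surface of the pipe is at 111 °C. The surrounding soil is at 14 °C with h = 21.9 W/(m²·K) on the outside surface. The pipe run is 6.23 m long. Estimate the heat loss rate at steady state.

Q ≈ 212 W

Per-layer cylindrical resistances, series-summed:
R_carbon steel pipe wall = ln(72.8/65)/(2π×44.8×6.23) = 6.462×10^-5 K/W
R_phenolic foam = ln(107.8/72.8)/(2π×0.0225×6.23) = 0.4457 K/W
R_outer film = 1/(h_o·2πr_oL) = 1/(21.9×2π×0.1078×6.23) = 0.01082 K/W
R_total = 0.4566 K/W
Q = ΔT/R_total = 97/0.4566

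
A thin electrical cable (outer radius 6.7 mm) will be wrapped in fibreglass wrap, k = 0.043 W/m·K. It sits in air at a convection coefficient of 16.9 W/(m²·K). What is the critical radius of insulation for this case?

r_cr ≈ 2.54 mm

For a cylinder r_cr = k/h = 0.043/16.9
r_cr = 2.54 mm; since the bare radius (6.7 mm) is above r_cr, any added insulation will reduce heat loss.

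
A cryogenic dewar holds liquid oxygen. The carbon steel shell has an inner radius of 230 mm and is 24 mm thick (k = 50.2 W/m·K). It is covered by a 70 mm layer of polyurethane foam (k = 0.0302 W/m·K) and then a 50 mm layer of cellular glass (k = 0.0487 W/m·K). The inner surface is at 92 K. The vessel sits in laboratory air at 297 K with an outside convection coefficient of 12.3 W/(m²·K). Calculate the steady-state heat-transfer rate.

Q ≈ 69.2 W

Spherical conduction: R = (1/r_in − 1/r_out)/(4πk) per layer; series-sum.
R_carbon steel shell = (1/0.23 − 1/0.254)/(4π×50.2) = 6.512×10^-4 K/W
R_polyurethane foam = (1/0.254 − 1/0.324)/(4π×0.0302) = 2.241 K/W
R_cellular glass = (1/0.324 − 1/0.374)/(4π×0.0487) = 0.6742 K/W
R_outer film = 1/(h·4πr_o²) = 1/(12.3×4π×0.374²) = 0.04625 K/W
R_total = 2.962 K/W
Q = ΔT/R_total = 205/2.962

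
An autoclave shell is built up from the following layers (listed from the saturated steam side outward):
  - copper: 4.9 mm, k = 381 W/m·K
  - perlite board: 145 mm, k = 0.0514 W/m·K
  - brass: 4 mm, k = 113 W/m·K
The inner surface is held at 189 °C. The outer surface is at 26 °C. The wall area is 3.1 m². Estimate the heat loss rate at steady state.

Thermal resistances in series:
R_copper = L/(kA) = 0.0049/(381×3.1) = 4.149×10^-6 K/W
R_perlite board = L/(kA) = 0.145/(0.0514×3.1) = 0.91 K/W
R_brass = L/(kA) = 0.004/(113×3.1) = 1.142×10^-5 K/W
R_total = 0.91 K/W
Q = ΔT / R_total = 163 / 0.91

Q ≈ 179 W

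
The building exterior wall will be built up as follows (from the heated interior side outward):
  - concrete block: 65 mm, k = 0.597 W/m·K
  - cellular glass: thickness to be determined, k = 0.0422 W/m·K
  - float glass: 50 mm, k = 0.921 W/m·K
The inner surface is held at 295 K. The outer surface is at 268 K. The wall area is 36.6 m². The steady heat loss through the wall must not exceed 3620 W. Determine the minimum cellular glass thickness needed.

L ≈ 4.63 mm

Series thermal resistances:
R_concrete block = L/(kA) = 0.065/(0.597×36.6) = 0.002975 K/W
R_float glass = L/(kA) = 0.05/(0.921×36.6) = 0.001483 K/W
Sum of the known resistances R_other = 0.004458 K/W
Required total resistance R_tot = ΔT/Q_allow = 27/3620 = 0.007459 K/W
R_cellular glass = R_tot − R_other = 0.003 K/W
L = R·k·A = 0.003×0.0422×36.6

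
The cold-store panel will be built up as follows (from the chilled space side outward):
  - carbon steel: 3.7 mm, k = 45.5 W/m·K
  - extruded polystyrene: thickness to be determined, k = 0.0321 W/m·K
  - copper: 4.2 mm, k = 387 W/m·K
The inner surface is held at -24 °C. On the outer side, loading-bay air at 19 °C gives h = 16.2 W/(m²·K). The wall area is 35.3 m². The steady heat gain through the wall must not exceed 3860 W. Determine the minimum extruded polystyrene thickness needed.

Using the resistance-network approach (series):
R_carbon steel = L/(kA) = 0.0037/(45.5×35.3) = 2.304×10^-6 K/W
R_copper = L/(kA) = 0.0042/(387×35.3) = 3.074×10^-7 K/W
R_outer film = 1/(h_o·A) = 1/(16.2×35.3) = 0.001749 K/W
Sum of the known resistances R_other = 0.001751 K/W
Required total resistance R_tot = ΔT/Q_allow = 43/3860 = 0.01114 K/W
R_extruded polystyrene = R_tot − R_other = 0.009389 K/W
L = R·k·A = 0.009389×0.0321×35.3

L ≈ 10.6 mm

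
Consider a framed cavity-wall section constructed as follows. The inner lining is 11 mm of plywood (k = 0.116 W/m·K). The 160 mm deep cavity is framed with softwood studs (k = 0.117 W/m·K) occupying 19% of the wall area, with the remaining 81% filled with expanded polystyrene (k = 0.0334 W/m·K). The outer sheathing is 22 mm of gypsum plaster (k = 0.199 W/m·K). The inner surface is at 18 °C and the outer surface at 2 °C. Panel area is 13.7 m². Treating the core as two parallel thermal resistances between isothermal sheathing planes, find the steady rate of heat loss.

Sheathing layers in series; stud and cavity paths in parallel between them.
R_inner = 0.011/(0.116×13.7) = 0.006922 K/W
R_stud  = 0.16/(0.117×0.19×13.7) = 0.5254 K/W
R_cav   = 0.16/(0.0334×0.81×13.7) = 0.4317 K/W
1/R_core = 1/R_stud + 1/R_cav → R_core = 0.237 K/W
R_outer = 0.022/(0.199×13.7) = 0.00807 K/W
R_total = 0.252 K/W
Q = ΔT/R_total = 16/0.252

Q ≈ 63.5 W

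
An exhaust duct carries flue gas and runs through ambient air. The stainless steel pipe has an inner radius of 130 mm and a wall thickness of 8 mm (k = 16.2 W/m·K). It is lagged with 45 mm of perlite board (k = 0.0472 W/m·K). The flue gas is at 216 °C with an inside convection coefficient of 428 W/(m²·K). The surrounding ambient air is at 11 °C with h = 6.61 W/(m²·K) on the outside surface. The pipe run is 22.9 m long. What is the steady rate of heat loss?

For a radial system each layer contributes R = ln(r_out/r_in)/(2πkL); films add R = 1/(hA).
R_inner film = 1/(h_i·2πr₁L) = 1/(428×2π×0.13×22.9) = 1.249×10^-4 K/W
R_stainless steel pipe wall = ln(138/130)/(2π×16.2×22.9) = 2.562×10^-5 K/W
R_perlite board = ln(183/138)/(2π×0.0472×22.9) = 0.04156 K/W
R_outer film = 1/(h_o·2πr_oL) = 1/(6.61×2π×0.183×22.9) = 0.005746 K/W
R_total = 0.04745 K/W
Q = ΔT/R_total = 205/0.04745

Q ≈ 4320 W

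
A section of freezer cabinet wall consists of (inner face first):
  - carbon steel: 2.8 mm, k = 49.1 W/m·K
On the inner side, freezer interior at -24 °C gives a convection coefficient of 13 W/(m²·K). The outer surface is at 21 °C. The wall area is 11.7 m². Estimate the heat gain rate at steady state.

Q ≈ 6840 W

Model the wall as resistances in series:
R_inner film = 1/(h_i·A) = 1/(13×11.7) = 0.006575 K/W
R_carbon steel = L/(kA) = 0.0028/(49.1×11.7) = 4.874×10^-6 K/W
R_total = 0.006579 K/W
Q = ΔT / R_total = 45 / 0.006579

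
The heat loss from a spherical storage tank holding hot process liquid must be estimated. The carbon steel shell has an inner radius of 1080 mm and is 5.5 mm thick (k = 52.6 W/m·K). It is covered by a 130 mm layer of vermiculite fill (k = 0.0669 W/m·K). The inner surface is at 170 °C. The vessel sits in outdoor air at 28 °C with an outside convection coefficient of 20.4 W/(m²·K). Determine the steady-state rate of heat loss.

Spherical conduction: R = (1/r_in − 1/r_out)/(4πk) per layer; series-sum.
R_carbon steel shell = (1/1.08 − 1/1.0855)/(4π×52.6) = 7.098×10^-6 K/W
R_vermiculite fill = (1/1.0855 − 1/1.2155)/(4π×0.0669) = 0.1172 K/W
R_outer film = 1/(h·4πr_o²) = 1/(20.4×4π×1.2155²) = 0.00264 K/W
R_total = 0.1198 K/W
Q = ΔT/R_total = 142/0.1198

Q ≈ 1180 W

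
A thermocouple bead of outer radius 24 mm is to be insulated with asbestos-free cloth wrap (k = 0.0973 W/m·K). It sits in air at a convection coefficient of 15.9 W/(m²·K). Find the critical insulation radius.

r_cr ≈ 12.2 mm

For a sphere r_cr = 2k/h = 2×0.0973/15.9
r_cr = 12.2 mm; since the bare radius (24 mm) is above r_cr, any added insulation will reduce heat loss.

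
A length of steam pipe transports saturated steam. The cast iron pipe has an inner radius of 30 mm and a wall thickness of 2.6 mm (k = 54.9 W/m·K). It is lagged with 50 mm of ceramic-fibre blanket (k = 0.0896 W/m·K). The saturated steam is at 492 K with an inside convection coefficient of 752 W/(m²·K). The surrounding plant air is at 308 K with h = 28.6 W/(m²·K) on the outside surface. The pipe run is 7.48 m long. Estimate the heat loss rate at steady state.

Q ≈ 797 W

For a radial system each layer contributes R = ln(r_out/r_in)/(2πkL); films add R = 1/(hA).
R_inner film = 1/(h_i·2πr₁L) = 1/(752×2π×0.03×7.48) = 9.431×10^-4 K/W
R_cast iron pipe wall = ln(32.6/30)/(2π×54.9×7.48) = 3.221×10^-5 K/W
R_ceramic-fibre blanket = ln(82.6/32.6)/(2π×0.0896×7.48) = 0.2208 K/W
R_outer film = 1/(h_o·2πr_oL) = 1/(28.6×2π×0.0826×7.48) = 0.009007 K/W
R_total = 0.2308 K/W
Q = ΔT/R_total = 184/0.2308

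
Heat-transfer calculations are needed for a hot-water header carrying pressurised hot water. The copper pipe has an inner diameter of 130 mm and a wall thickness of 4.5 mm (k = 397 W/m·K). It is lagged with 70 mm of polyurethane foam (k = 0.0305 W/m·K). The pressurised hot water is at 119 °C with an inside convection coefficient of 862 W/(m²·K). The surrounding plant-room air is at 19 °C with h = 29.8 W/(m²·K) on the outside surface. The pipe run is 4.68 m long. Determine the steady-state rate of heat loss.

For a radial system each layer contributes R = ln(r_out/r_in)/(2πkL); films add R = 1/(hA).
R_inner film = 1/(h_i·2πr₁L) = 1/(862×2π×0.065×4.68) = 6.07×10^-4 K/W
R_copper pipe wall = ln(69.5/65)/(2π×397×4.68) = 5.734×10^-6 K/W
R_polyurethane foam = ln(139.5/69.5)/(2π×0.0305×4.68) = 0.7769 K/W
R_outer film = 1/(h_o·2πr_oL) = 1/(29.8×2π×0.1395×4.68) = 0.008181 K/W
R_total = 0.7857 K/W
Q = ΔT/R_total = 100/0.7857

Q ≈ 127 W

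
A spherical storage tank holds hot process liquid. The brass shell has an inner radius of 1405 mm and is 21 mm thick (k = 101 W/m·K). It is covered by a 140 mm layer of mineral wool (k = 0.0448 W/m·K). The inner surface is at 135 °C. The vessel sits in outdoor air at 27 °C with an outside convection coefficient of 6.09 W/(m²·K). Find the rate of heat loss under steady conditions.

Q ≈ 925 W

Radial (spherical) resistances in series:
R_brass shell = (1/1.405 − 1/1.426)/(4π×101) = 8.258×10^-6 K/W
R_mineral wool = (1/1.426 − 1/1.566)/(4π×0.0448) = 0.1114 K/W
R_outer film = 1/(h·4πr_o²) = 1/(6.09×4π×1.566²) = 0.005328 K/W
R_total = 0.1167 K/W
Q = ΔT/R_total = 108/0.1167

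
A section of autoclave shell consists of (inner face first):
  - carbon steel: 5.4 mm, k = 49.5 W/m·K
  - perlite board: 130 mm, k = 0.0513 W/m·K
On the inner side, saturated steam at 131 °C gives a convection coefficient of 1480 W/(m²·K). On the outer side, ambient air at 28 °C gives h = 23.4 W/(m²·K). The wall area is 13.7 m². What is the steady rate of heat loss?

Q ≈ 547 W

Series thermal resistances:
R_inner film = 1/(h_i·A) = 1/(1480×13.7) = 4.932×10^-5 K/W
R_carbon steel = L/(kA) = 0.0054/(49.5×13.7) = 7.963×10^-6 K/W
R_perlite board = L/(kA) = 0.13/(0.0513×13.7) = 0.185 K/W
R_outer film = 1/(h_o·A) = 1/(23.4×13.7) = 0.003119 K/W
R_total = 0.1881 K/W
Q = ΔT / R_total = 103 / 0.1881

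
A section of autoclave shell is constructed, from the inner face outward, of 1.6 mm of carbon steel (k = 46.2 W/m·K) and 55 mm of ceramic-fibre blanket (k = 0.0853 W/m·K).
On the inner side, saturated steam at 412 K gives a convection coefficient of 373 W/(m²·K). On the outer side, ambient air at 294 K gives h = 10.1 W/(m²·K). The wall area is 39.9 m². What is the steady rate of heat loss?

Treating each layer as a thermal resistance in series:
R_inner film = 1/(h_i·A) = 1/(373×39.9) = 6.719×10^-5 K/W
R_carbon steel = L/(kA) = 0.0016/(46.2×39.9) = 8.68×10^-7 K/W
R_ceramic-fibre blanket = L/(kA) = 0.055/(0.0853×39.9) = 0.01616 K/W
R_outer film = 1/(h_o·A) = 1/(10.1×39.9) = 0.002481 K/W
R_total = 0.01871 K/W
Q = ΔT / R_total = 118 / 0.01871

Q ≈ 6310 W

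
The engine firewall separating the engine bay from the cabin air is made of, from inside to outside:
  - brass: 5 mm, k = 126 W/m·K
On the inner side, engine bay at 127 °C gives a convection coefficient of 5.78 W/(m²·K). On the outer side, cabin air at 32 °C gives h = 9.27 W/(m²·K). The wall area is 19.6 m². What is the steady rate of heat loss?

Q ≈ 6630 W

Using the resistance-network approach (series):
R_inner film = 1/(h_i·A) = 1/(5.78×19.6) = 0.008827 K/W
R_brass = L/(kA) = 0.005/(126×19.6) = 2.025×10^-6 K/W
R_outer film = 1/(h_o·A) = 1/(9.27×19.6) = 0.005504 K/W
R_total = 0.01433 K/W
Q = ΔT / R_total = 95 / 0.01433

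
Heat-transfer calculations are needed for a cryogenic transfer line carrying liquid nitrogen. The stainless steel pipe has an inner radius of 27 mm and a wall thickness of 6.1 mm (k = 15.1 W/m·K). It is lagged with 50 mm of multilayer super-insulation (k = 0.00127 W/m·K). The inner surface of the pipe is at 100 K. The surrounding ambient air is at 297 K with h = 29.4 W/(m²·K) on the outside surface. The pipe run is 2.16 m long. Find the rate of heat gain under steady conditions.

Q ≈ 3.69 W

Radial resistances (cylindrical: R_cond = ln(r_o/r_i)/(2πkL), R_conv = 1/(h·2πrL)):
R_stainless steel pipe wall = ln(33.1/27)/(2π×15.1×2.16) = 9.94×10^-4 K/W
R_multilayer super-insulation = ln(83.1/33.1)/(2π×0.00127×2.16) = 53.41 K/W
R_outer film = 1/(h_o·2πr_oL) = 1/(29.4×2π×0.0831×2.16) = 0.03016 K/W
R_total = 53.44 K/W
Q = ΔT/R_total = 197/53.44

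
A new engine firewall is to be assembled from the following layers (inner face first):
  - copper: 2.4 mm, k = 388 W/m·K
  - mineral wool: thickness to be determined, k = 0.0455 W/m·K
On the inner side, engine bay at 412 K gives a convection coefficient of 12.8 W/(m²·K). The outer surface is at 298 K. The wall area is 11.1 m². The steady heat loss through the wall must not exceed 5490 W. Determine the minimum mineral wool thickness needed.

Thermal resistances in series:
R_inner film = 1/(h_i·A) = 1/(12.8×11.1) = 0.007038 K/W
R_copper = L/(kA) = 0.0024/(388×11.1) = 5.573×10^-7 K/W
Sum of the known resistances R_other = 0.007039 K/W
Required total resistance R_tot = ΔT/Q_allow = 114/5490 = 0.02077 K/W
R_mineral wool = R_tot − R_other = 0.01373 K/W
L = R·k·A = 0.01373×0.0455×11.1

L ≈ 6.93 mm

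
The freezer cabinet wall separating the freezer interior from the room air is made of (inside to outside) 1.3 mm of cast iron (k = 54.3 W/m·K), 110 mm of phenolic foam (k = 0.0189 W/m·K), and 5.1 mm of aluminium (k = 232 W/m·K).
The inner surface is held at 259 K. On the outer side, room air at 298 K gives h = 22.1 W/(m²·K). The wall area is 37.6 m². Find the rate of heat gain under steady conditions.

Using the resistance-network approach (series):
R_cast iron = L/(kA) = 0.0013/(54.3×37.6) = 6.367×10^-7 K/W
R_phenolic foam = L/(kA) = 0.11/(0.0189×37.6) = 0.1548 K/W
R_aluminium = L/(kA) = 0.0051/(232×37.6) = 5.846×10^-7 K/W
R_outer film = 1/(h_o·A) = 1/(22.1×37.6) = 0.001203 K/W
R_total = 0.156 K/W
Q = ΔT / R_total = 39 / 0.156

Q ≈ 250 W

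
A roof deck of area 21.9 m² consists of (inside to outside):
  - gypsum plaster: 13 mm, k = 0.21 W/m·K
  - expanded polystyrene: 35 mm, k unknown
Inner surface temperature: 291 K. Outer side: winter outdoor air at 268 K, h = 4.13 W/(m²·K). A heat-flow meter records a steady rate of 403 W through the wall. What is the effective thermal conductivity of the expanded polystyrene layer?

Thermal resistances in series:
R_gypsum plaster = L/(kA) = 0.013/(0.21×21.9) = 0.002827 K/W
R_outer film = 1/(h_o·A) = 1/(4.13×21.9) = 0.01106 K/W
Sum of known resistances R_other = 0.01388 K/W
Total R = ΔT/Q = 23/403 = 0.05707 K/W
R_expanded polystyrene = R_total − R_other = 0.04319 K/W
k = L/(R·A) = 0.035/(0.04319×21.9)

k ≈ 0.037 W/(m·K)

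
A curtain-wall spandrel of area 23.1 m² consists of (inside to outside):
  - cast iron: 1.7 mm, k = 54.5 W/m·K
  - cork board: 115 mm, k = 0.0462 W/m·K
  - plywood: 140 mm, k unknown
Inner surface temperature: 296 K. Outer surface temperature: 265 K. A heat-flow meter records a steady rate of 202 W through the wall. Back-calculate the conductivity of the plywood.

Treating each layer as a thermal resistance in series:
R_cast iron = L/(kA) = 0.0017/(54.5×23.1) = 1.35×10^-6 K/W
R_cork board = L/(kA) = 0.115/(0.0462×23.1) = 0.1078 K/W
Sum of known resistances R_other = 0.1078 K/W
Total R = ΔT/Q = 31/202 = 0.1535 K/W
R_plywood = R_total − R_other = 0.04571 K/W
k = L/(R·A) = 0.14/(0.04571×23.1)

k ≈ 0.133 W/(m·K)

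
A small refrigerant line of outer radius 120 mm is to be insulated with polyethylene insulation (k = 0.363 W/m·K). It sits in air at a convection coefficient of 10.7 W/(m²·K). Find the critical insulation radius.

r_cr ≈ 33.9 mm

For a cylinder r_cr = k/h = 0.363/10.7
r_cr = 33.9 mm; since the bare radius (120 mm) is above r_cr, any added insulation will reduce heat loss.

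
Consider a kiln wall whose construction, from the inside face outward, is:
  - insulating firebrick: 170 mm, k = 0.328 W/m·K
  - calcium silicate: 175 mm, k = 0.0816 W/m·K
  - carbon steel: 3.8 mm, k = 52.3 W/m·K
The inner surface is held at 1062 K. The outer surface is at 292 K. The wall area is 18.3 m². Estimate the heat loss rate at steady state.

Model the wall as resistances in series:
R_insulating firebrick = L/(kA) = 0.17/(0.328×18.3) = 0.02832 K/W
R_calcium silicate = L/(kA) = 0.175/(0.0816×18.3) = 0.1172 K/W
R_carbon steel = L/(kA) = 0.0038/(52.3×18.3) = 3.97×10^-6 K/W
R_total = 0.1455 K/W
Q = ΔT / R_total = 770 / 0.1455

Q ≈ 5290 W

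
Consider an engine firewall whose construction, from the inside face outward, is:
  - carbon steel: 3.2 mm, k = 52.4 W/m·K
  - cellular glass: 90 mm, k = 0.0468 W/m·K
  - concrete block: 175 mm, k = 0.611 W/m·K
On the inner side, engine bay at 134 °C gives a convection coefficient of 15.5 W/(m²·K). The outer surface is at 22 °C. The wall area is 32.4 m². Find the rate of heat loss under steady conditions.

Series thermal resistances:
R_inner film = 1/(h_i·A) = 1/(15.5×32.4) = 0.001991 K/W
R_carbon steel = L/(kA) = 0.0032/(52.4×32.4) = 1.885×10^-6 K/W
R_cellular glass = L/(kA) = 0.09/(0.0468×32.4) = 0.05935 K/W
R_concrete block = L/(kA) = 0.175/(0.611×32.4) = 0.00884 K/W
R_total = 0.07019 K/W
Q = ΔT / R_total = 112 / 0.07019

Q ≈ 1600 W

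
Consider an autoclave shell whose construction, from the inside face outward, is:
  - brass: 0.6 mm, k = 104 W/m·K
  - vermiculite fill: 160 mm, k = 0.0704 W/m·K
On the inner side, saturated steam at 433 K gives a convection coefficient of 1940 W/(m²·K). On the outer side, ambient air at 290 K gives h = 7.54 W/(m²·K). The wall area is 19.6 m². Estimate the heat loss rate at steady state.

Treating each layer as a thermal resistance in series:
R_inner film = 1/(h_i·A) = 1/(1940×19.6) = 2.63×10^-5 K/W
R_brass = L/(kA) = 0.0006/(104×19.6) = 2.943×10^-7 K/W
R_vermiculite fill = L/(kA) = 0.16/(0.0704×19.6) = 0.116 K/W
R_outer film = 1/(h_o·A) = 1/(7.54×19.6) = 0.006767 K/W
R_total = 0.1227 K/W
Q = ΔT / R_total = 143 / 0.1227

Q ≈ 1160 W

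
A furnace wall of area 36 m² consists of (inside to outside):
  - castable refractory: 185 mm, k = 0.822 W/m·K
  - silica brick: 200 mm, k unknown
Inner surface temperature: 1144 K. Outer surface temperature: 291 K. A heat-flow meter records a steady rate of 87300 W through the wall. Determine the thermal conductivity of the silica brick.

Thermal resistances in series:
R_castable refractory = L/(kA) = 0.185/(0.822×36) = 0.006252 K/W
Sum of known resistances R_other = 0.006252 K/W
Total R = ΔT/Q = 853/87300 = 0.009771 K/W
R_silica brick = R_total − R_other = 0.003519 K/W
k = L/(R·A) = 0.2/(0.003519×36)

k ≈ 1.58 W/(m·K)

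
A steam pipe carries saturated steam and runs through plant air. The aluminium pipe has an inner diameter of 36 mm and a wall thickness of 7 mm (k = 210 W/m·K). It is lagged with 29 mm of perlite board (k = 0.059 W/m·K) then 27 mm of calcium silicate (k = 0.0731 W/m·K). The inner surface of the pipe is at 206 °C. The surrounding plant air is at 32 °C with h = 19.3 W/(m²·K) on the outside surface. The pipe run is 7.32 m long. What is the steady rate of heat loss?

For a radial system each layer contributes R = ln(r_out/r_in)/(2πkL); films add R = 1/(hA).
R_aluminium pipe wall = ln(25/18)/(2π×210×7.32) = 3.401×10^-5 K/W
R_perlite board = ln(54/25)/(2π×0.059×7.32) = 0.2838 K/W
R_calcium silicate = ln(81/54)/(2π×0.0731×7.32) = 0.1206 K/W
R_outer film = 1/(h_o·2πr_oL) = 1/(19.3×2π×0.081×7.32) = 0.01391 K/W
R_total = 0.4183 K/W
Q = ΔT/R_total = 174/0.4183

Q ≈ 416 W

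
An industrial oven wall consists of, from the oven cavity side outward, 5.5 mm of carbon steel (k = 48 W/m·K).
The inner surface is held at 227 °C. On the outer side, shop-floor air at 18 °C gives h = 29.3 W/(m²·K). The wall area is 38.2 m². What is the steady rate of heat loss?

Q ≈ 233000 W

Series thermal resistances:
R_carbon steel = L/(kA) = 0.0055/(48×38.2) = 3×10^-6 K/W
R_outer film = 1/(h_o·A) = 1/(29.3×38.2) = 8.934×10^-4 K/W
R_total = 8.964×10^-4 K/W
Q = ΔT / R_total = 209 / 8.964×10^-4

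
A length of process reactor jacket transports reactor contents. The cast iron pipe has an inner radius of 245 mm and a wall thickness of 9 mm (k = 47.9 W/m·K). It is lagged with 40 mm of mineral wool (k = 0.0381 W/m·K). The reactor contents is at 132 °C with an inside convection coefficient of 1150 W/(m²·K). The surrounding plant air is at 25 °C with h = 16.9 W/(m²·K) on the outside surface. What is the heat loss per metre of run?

q′ ≈ 166 W/m

Cylindrical conduction, so R = ln(r₂/r₁)/(2πkL) per layer, in series:
R_inner film = 1/(h_i·2πr₁L) = 1/(1150×2π×0.245×1) = 5.649×10^-4 K/W
R_cast iron pipe wall = ln(254/245)/(2π×47.9×1) = 1.199×10^-4 K/W
R_mineral wool = ln(294/254)/(2π×0.0381×1) = 0.6109 K/W
R_outer film = 1/(h_o·2πr_oL) = 1/(16.9×2π×0.294×1) = 0.03203 K/W
R_total = 0.6436 K/W
Q = ΔT/R_total = 107/0.6436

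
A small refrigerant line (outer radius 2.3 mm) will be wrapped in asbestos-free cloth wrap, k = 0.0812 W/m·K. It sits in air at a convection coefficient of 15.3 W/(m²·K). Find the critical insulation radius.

r_cr ≈ 5.31 mm

For a cylinder r_cr = k/h = 0.0812/15.3
r_cr = 5.31 mm; since the bare radius (2.3 mm) is below r_cr, adding a thin layer of insulation will *increase* heat loss.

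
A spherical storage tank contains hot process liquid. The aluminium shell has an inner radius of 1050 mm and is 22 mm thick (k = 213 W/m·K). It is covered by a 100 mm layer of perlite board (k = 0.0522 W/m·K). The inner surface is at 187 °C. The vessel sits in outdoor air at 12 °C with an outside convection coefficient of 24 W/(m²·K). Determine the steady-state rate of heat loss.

Each spherical layer contributes R = (1/r_i − 1/r_o)/(4πk):
R_aluminium shell = (1/1.05 − 1/1.072)/(4π×213) = 7.302×10^-6 K/W
R_perlite board = (1/1.072 − 1/1.172)/(4π×0.0522) = 0.1213 K/W
R_outer film = 1/(h·4πr_o²) = 1/(24×4π×1.172²) = 0.002414 K/W
R_total = 0.1238 K/W
Q = ΔT/R_total = 175/0.1238

Q ≈ 1410 W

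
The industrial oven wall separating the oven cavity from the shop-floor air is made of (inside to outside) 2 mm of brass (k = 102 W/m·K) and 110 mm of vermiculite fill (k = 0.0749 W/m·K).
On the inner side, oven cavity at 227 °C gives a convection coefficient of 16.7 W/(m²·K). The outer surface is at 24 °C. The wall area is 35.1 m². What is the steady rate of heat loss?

Q ≈ 4660 W

Using the resistance-network approach (series):
R_inner film = 1/(h_i·A) = 1/(16.7×35.1) = 0.001706 K/W
R_brass = L/(kA) = 0.002/(102×35.1) = 5.586×10^-7 K/W
R_vermiculite fill = L/(kA) = 0.11/(0.0749×35.1) = 0.04184 K/W
R_total = 0.04355 K/W
Q = ΔT / R_total = 203 / 0.04355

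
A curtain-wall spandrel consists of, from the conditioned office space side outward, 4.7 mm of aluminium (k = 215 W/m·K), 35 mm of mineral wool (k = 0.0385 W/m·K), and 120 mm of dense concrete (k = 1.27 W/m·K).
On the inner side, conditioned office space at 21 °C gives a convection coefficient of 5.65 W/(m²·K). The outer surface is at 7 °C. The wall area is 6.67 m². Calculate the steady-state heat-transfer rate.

Q ≈ 79.1 W

Series thermal resistances:
R_inner film = 1/(h_i·A) = 1/(5.65×6.67) = 0.02654 K/W
R_aluminium = L/(kA) = 0.0047/(215×6.67) = 3.277×10^-6 K/W
R_mineral wool = L/(kA) = 0.035/(0.0385×6.67) = 0.1363 K/W
R_dense concrete = L/(kA) = 0.12/(1.27×6.67) = 0.01417 K/W
R_total = 0.177 K/W
Q = ΔT / R_total = 14 / 0.177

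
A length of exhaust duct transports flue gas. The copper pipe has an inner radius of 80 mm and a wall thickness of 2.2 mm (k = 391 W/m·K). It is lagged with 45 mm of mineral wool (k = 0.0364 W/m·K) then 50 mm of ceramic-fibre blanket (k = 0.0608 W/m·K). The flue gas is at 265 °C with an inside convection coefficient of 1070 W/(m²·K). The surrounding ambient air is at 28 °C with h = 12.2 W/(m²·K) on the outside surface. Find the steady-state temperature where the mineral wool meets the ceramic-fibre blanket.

For a radial system each layer contributes R = ln(r_out/r_in)/(2πkL); films add R = 1/(hA).
R_inner film = 1/(h_i·2πr₁L) = 1/(1070×2π×0.08×1) = 0.001859 K/W
R_copper pipe wall = ln(82.2/80)/(2π×391×1) = 1.104×10^-5 K/W
R_mineral wool = ln(127.2/82.2)/(2π×0.0364×1) = 1.909 K/W
R_ceramic-fibre blanket = ln(177.2/127.2)/(2π×0.0608×1) = 0.8678 K/W
R_outer film = 1/(h_o·2πr_oL) = 1/(12.2×2π×0.1772×1) = 0.07362 K/W
R_total = 2.852 K/W
Q = ΔT/R_total = 237/2.852
Q = 83.1 W/m
T_interface = T_inner − Q·ΣR(inner→interface) = 265 − 83.1×1.911

T ≈ 106 °C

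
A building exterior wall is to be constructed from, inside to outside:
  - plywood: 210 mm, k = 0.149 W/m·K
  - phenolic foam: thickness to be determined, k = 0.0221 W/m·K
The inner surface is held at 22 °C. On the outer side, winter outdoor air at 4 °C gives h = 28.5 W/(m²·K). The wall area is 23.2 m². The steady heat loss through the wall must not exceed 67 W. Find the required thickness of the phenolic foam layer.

L ≈ 106 mm

Using the resistance-network approach (series):
R_plywood = L/(kA) = 0.21/(0.149×23.2) = 0.06075 K/W
R_outer film = 1/(h_o·A) = 1/(28.5×23.2) = 0.001512 K/W
Sum of the known resistances R_other = 0.06226 K/W
Required total resistance R_tot = ΔT/Q_allow = 18/67 = 0.2687 K/W
R_phenolic foam = R_tot − R_other = 0.2064 K/W
L = R·k·A = 0.2064×0.0221×23.2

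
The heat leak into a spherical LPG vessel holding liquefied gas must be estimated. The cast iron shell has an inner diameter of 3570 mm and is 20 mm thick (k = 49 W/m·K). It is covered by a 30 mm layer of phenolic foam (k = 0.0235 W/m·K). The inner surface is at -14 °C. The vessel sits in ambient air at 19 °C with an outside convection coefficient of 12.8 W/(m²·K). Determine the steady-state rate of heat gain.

Each spherical layer contributes R = (1/r_i − 1/r_o)/(4πk):
R_cast iron shell = (1/1.785 − 1/1.805)/(4π×49) = 1.008×10^-5 K/W
R_phenolic foam = (1/1.805 − 1/1.835)/(4π×0.0235) = 0.03067 K/W
R_outer film = 1/(h·4πr_o²) = 1/(12.8×4π×1.835²) = 0.001846 K/W
R_total = 0.03253 K/W
Q = ΔT/R_total = 33/0.03253

Q ≈ 1010 W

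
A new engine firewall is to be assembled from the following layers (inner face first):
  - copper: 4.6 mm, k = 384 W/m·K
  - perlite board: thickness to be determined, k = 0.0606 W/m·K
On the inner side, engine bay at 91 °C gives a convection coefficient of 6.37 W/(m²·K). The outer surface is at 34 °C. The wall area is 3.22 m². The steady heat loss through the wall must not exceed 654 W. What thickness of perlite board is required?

L ≈ 7.49 mm

Using the resistance-network approach (series):
R_inner film = 1/(h_i·A) = 1/(6.37×3.22) = 0.04875 K/W
R_copper = L/(kA) = 0.0046/(384×3.22) = 3.72×10^-6 K/W
Sum of the known resistances R_other = 0.04876 K/W
Required total resistance R_tot = ΔT/Q_allow = 57/654 = 0.08716 K/W
R_perlite board = R_tot − R_other = 0.0384 K/W
L = R·k·A = 0.0384×0.0606×3.22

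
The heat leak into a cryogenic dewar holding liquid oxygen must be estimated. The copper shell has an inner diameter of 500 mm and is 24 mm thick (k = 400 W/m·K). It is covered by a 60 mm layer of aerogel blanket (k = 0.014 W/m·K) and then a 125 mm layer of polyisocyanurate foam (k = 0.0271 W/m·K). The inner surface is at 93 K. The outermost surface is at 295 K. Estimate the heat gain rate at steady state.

Radial (spherical) resistances in series:
R_copper shell = (1/0.25 − 1/0.274)/(4π×400) = 6.97×10^-5 K/W
R_aerogel blanket = (1/0.274 − 1/0.334)/(4π×0.014) = 3.727 K/W
R_polyisocyanurate foam = (1/0.334 − 1/0.459)/(4π×0.0271) = 2.394 K/W
R_total = 6.121 K/W
Q = ΔT/R_total = 202/6.121

Q ≈ 33 W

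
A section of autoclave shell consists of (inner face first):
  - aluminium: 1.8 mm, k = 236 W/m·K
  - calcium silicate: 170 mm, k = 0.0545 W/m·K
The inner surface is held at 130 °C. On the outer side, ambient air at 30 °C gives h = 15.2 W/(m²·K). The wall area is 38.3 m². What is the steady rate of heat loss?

Q ≈ 1200 W

Treating each layer as a thermal resistance in series:
R_aluminium = L/(kA) = 0.0018/(236×38.3) = 1.991×10^-7 K/W
R_calcium silicate = L/(kA) = 0.17/(0.0545×38.3) = 0.08144 K/W
R_outer film = 1/(h_o·A) = 1/(15.2×38.3) = 0.001718 K/W
R_total = 0.08316 K/W
Q = ΔT / R_total = 100 / 0.08316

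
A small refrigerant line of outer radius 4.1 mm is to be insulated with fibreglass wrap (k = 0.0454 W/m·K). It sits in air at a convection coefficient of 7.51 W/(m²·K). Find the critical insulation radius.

r_cr ≈ 6.05 mm

For a cylinder r_cr = k/h = 0.0454/7.51
r_cr = 6.05 mm; since the bare radius (4.1 mm) is below r_cr, adding a thin layer of insulation will *increase* heat loss.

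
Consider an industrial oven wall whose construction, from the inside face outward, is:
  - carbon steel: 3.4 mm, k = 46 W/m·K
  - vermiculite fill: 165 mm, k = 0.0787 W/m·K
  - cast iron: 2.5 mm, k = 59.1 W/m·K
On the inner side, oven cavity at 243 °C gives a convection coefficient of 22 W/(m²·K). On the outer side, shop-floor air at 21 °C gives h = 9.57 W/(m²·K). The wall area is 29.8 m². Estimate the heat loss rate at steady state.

Series thermal resistances:
R_inner film = 1/(h_i·A) = 1/(22×29.8) = 0.001525 K/W
R_carbon steel = L/(kA) = 0.0034/(46×29.8) = 2.48×10^-6 K/W
R_vermiculite fill = L/(kA) = 0.165/(0.0787×29.8) = 0.07035 K/W
R_cast iron = L/(kA) = 0.0025/(59.1×29.8) = 1.42×10^-6 K/W
R_outer film = 1/(h_o·A) = 1/(9.57×29.8) = 0.003506 K/W
R_total = 0.07539 K/W
Q = ΔT / R_total = 222 / 0.07539

Q ≈ 2940 W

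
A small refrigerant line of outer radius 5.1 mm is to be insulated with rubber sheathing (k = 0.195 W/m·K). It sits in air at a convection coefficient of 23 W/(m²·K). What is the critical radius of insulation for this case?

r_cr ≈ 8.48 mm

For a cylinder r_cr = k/h = 0.195/23
r_cr = 8.48 mm; since the bare radius (5.1 mm) is below r_cr, adding a thin layer of insulation will *increase* heat loss.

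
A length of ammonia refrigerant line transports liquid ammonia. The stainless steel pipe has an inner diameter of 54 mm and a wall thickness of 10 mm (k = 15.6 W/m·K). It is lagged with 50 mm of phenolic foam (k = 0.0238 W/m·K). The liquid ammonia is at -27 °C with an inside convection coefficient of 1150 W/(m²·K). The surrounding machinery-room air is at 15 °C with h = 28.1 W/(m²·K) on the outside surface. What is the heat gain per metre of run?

q′ ≈ 7.25 W/m

Cylindrical conduction, so R = ln(r₂/r₁)/(2πkL) per layer, in series:
R_inner film = 1/(h_i·2πr₁L) = 1/(1150×2π×0.027×1) = 0.005126 K/W
R_stainless steel pipe wall = ln(37/27)/(2π×15.6×1) = 0.003215 K/W
R_phenolic foam = ln(87/37)/(2π×0.0238×1) = 5.717 K/W
R_outer film = 1/(h_o·2πr_oL) = 1/(28.1×2π×0.087×1) = 0.0651 K/W
R_total = 5.791 K/W
Q = ΔT/R_total = 42/5.791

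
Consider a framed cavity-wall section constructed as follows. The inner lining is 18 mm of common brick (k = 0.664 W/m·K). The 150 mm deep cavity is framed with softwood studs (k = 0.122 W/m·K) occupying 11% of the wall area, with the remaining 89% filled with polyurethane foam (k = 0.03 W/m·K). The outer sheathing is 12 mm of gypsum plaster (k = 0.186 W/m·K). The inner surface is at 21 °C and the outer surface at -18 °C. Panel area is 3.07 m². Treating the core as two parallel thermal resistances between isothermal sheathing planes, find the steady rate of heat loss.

Q ≈ 31.3 W

Sheathing layers in series; stud and cavity paths in parallel between them.
R_inner = 0.018/(0.664×3.07) = 0.00883 K/W
R_stud  = 0.15/(0.122×0.11×3.07) = 3.641 K/W
R_cav   = 0.15/(0.03×0.89×3.07) = 1.83 K/W
1/R_core = 1/R_stud + 1/R_cav → R_core = 1.218 K/W
R_outer = 0.012/(0.186×3.07) = 0.02102 K/W
R_total = 1.248 K/W
Q = ΔT/R_total = 39/1.248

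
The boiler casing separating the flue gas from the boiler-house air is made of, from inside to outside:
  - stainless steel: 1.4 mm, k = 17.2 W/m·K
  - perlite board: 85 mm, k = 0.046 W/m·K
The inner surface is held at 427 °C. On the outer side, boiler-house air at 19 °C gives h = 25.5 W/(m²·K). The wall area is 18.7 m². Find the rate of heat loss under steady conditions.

Model the wall as resistances in series:
R_stainless steel = L/(kA) = 0.0014/(17.2×18.7) = 4.353×10^-6 K/W
R_perlite board = L/(kA) = 0.085/(0.046×18.7) = 0.09881 K/W
R_outer film = 1/(h_o·A) = 1/(25.5×18.7) = 0.002097 K/W
R_total = 0.1009 K/W
Q = ΔT / R_total = 408 / 0.1009

Q ≈ 4040 W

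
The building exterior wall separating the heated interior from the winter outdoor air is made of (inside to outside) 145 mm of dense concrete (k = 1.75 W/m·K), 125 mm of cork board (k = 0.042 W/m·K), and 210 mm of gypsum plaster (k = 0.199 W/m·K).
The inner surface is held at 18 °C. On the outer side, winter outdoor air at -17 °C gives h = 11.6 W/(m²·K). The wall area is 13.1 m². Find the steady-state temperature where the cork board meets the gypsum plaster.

T ≈ -7.49 °C

Using the resistance-network approach (series):
R_dense concrete = L/(kA) = 0.145/(1.75×13.1) = 0.006325 K/W
R_cork board = L/(kA) = 0.125/(0.042×13.1) = 0.2272 K/W
R_gypsum plaster = L/(kA) = 0.21/(0.199×13.1) = 0.08056 K/W
R_outer film = 1/(h_o·A) = 1/(11.6×13.1) = 0.006581 K/W
R_total = 0.3207 K/W;  Q = ΔT/R_total = 35/0.3207 = 109.2 W
T_interface = T_inner − Q·ΣR(inner→interface) = 18 − 109×0.2335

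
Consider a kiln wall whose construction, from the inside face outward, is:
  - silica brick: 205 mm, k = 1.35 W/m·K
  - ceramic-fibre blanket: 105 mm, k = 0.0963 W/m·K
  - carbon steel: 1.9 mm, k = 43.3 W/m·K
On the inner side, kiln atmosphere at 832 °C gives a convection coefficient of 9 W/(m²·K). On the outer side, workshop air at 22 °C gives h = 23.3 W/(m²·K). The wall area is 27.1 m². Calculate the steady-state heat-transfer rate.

Q ≈ 15700 W

Series thermal resistances:
R_inner film = 1/(h_i·A) = 1/(9×27.1) = 0.0041 K/W
R_silica brick = L/(kA) = 0.205/(1.35×27.1) = 0.005603 K/W
R_ceramic-fibre blanket = L/(kA) = 0.105/(0.0963×27.1) = 0.04023 K/W
R_carbon steel = L/(kA) = 0.0019/(43.3×27.1) = 1.619×10^-6 K/W
R_outer film = 1/(h_o·A) = 1/(23.3×27.1) = 0.001584 K/W
R_total = 0.05152 K/W
Q = ΔT / R_total = 810 / 0.05152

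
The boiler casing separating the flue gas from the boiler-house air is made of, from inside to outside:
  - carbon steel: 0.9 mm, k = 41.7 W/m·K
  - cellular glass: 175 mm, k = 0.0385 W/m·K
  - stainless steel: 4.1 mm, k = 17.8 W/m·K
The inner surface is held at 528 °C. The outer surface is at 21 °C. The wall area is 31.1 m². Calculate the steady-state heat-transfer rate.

Q ≈ 3470 W

Using the resistance-network approach (series):
R_carbon steel = L/(kA) = 0.0009/(41.7×31.1) = 6.94×10^-7 K/W
R_cellular glass = L/(kA) = 0.175/(0.0385×31.1) = 0.1462 K/W
R_stainless steel = L/(kA) = 0.0041/(17.8×31.1) = 7.406×10^-6 K/W
R_total = 0.1462 K/W
Q = ΔT / R_total = 507 / 0.1462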